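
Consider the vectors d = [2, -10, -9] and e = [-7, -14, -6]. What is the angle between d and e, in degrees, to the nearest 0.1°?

d · e = 2·(-7) + (-10)·(-14) + (-9)·(-6) = -14 + 140 + 54 = 180
|d|² = 4 + 100 + 81 = 185,  |d| = √185 ≈ 13.601471
|e|² = 49 + 196 + 36 = 281,  |e| = √281 ≈ 16.763055
cos θ = 180 / (13.601471 · 16.763055) ≈ 0.78947
θ = arccos(0.78947) ≈ 37.9°

37.9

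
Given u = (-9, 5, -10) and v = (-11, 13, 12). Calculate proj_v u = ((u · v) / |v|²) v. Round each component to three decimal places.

(-1.115, 1.318, 1.217)

u · v = (-9)·(-11) + 5·13 + (-10)·12 = 99 + 65 - 120 = 44
|v|² = 121 + 169 + 144 = 434
proj_v u = (44/434) · (-11, 13, 12) ≈ (-1.115, 1.318, 1.217)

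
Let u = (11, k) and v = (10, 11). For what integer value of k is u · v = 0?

u · v = 11·10 + k·11 = 110 + 11k
Set equal to 0: 11k = -110, so k = -10.

-10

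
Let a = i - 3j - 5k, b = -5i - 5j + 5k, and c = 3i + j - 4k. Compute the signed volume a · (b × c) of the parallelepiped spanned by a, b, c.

b × c:
i: (-5)·(-4) - 5·1 = 20 - 5 = 15
j: 5·3 - (-5)·(-4) = 15 - 20 = -5
k: (-5)·1 - (-5)·3 = -5 - (-15) = 10
b × c = (15, -5, 10)
a · (b × c) = 1·15 + (-3)·(-5) + (-5)·10 = 15 + 15 - 50 = -20

-20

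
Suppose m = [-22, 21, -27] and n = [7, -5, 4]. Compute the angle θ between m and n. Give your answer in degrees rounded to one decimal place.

m · n = (-22)·7 + 21·(-5) + (-27)·4 = -154 - 105 - 108 = -367
|m|² = 484 + 441 + 729 = 1654,  |m| = √1654 ≈ 40.669399
|n|² = 49 + 25 + 16 = 90,  |n| = √90 ≈ 9.486833
cos θ = -367 / (40.669399 · 9.486833) ≈ -0.95121
θ = arccos(-0.95121) ≈ 162.0°

162.0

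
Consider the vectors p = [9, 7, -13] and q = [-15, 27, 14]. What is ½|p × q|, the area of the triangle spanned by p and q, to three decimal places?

286.123

i: 7·14 - (-13)·27 = 98 - (-351) = 449
j: (-13)·(-15) - 9·14 = 195 - 126 = 69
k: 9·27 - 7·(-15) = 243 - (-105) = 348
p × q = (449, 69, 348)
|p × q| = √(449² + 69² + 348²) = √327466 ≈ 572.2465
area = ½ · 572.2465 ≈ 286.123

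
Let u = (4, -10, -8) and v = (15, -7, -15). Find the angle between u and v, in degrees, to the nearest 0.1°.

u · v = 4·15 + (-10)·(-7) + (-8)·(-15) = 60 + 70 + 120 = 250
|u|² = 16 + 100 + 64 = 180,  |u| = √180 ≈ 13.416408
|v|² = 225 + 49 + 225 = 499,  |v| = √499 ≈ 22.338308
cos θ = 250 / (13.416408 · 22.338308) ≈ 0.83417
θ = arccos(0.83417) ≈ 33.5°

33.5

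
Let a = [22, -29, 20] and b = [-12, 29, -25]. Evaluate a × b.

(145, 310, 290)

i: (-29)·(-25) - 20·29 = 725 - 580 = 145
j: 20·(-12) - 22·(-25) = -240 - (-550) = 310
k: 22·29 - (-29)·(-12) = 638 - 348 = 290
a × b = (145, 310, 290)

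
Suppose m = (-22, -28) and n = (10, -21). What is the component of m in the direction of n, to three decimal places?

m · n = (-22)·10 + (-28)·(-21) = -220 + 588 = 368
|n| = √(100 + 441) = √541 ≈ 23.2594
comp_n m = 368 / √541 ≈ 15.822

15.822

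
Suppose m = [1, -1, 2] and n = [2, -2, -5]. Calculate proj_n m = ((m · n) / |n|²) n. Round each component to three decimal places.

m · n = 1·2 + (-1)·(-2) + 2·(-5) = 2 + 2 - 10 = -6
|n|² = 4 + 4 + 25 = 33
proj_n m = (-6/33) · (2, -2, -5) ≈ (-0.364, 0.364, 0.909)

(-0.364, 0.364, 0.909)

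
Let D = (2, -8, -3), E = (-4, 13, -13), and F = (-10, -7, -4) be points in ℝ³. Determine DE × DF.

DE = (-6, 21, -10)
DF = (-12, 1, -1)
i: 21·(-1) - (-10)·1 = -21 - (-10) = -11
j: (-10)·(-12) - (-6)·(-1) = 120 - 6 = 114
k: (-6)·1 - 21·(-12) = -6 - (-252) = 246
DE × DF = (-11, 114, 246)

(-11, 114, 246)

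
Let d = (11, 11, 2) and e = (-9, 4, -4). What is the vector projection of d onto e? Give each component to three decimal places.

d · e = 11·(-9) + 11·4 + 2·(-4) = -99 + 44 - 8 = -63
|e|² = 81 + 16 + 16 = 113
proj_e d = (-63/113) · (-9, 4, -4) ≈ (5.018, -2.230, 2.230)

(5.018, -2.230, 2.230)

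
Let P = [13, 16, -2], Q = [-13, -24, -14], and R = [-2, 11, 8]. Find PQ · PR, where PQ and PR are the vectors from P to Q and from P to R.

470

PQ = Q − P = (-26, -40, -12)
PR = R − P = (-15, -5, 10)
PQ · PR = (-26)·(-15) + (-40)·(-5) + (-12)·10 = 390 + 200 - 120 = 470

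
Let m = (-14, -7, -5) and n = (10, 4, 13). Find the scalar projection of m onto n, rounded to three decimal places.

m · n = (-14)·10 + (-7)·4 + (-5)·13 = -140 - 28 - 65 = -233
|n| = √(100 + 16 + 169) = √285 ≈ 16.8819
comp_n m = -233 / √285 ≈ -13.802

-13.802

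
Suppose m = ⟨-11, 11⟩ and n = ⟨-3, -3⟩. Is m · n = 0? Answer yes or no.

m · n = (-11)·(-3) + 11·(-3) = 33 - 33 = 0
Zero, so the vectors are orthogonal.

yes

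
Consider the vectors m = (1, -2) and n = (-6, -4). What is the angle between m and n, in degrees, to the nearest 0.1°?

m · n = 1·(-6) + (-2)·(-4) = -6 + 8 = 2
|m|² = 1 + 4 = 5,  |m| = √5 ≈ 2.236068
|n|² = 36 + 16 = 52,  |n| = √52 ≈ 7.211103
cos θ = 2 / (2.236068 · 7.211103) ≈ 0.12403
θ = arccos(0.12403) ≈ 82.9°

82.9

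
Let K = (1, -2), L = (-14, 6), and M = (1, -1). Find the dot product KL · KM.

KL = L − K = (-15, 8)
KM = M − K = (0, 1)
KL · KM = (-15)·0 + 8·1 = 0 + 8 = 8

8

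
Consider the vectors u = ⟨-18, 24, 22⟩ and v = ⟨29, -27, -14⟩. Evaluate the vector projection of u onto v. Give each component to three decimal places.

u · v = (-18)·29 + 24·(-27) + 22·(-14) = -522 - 648 - 308 = -1478
|v|² = 841 + 729 + 196 = 1766
proj_v u = (-1478/1766) · (29, -27, -14) ≈ (-24.271, 22.597, 11.717)

(-24.271, 22.597, 11.717)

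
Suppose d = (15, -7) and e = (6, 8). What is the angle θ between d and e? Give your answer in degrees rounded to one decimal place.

d · e = 15·6 + (-7)·8 = 90 - 56 = 34
|d|² = 225 + 49 = 274,  |d| = √274 ≈ 16.552945
|e|² = 36 + 64 = 100,  |e| = √100 ≈ 10.000000
cos θ = 34 / (16.552945 · 10.000000) ≈ 0.20540
θ = arccos(0.20540) ≈ 78.1°

78.1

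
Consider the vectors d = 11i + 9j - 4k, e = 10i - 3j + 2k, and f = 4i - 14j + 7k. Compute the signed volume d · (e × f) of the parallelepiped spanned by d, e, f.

e × f:
i: (-3)·7 - 2·(-14) = -21 - (-28) = 7
j: 2·4 - 10·7 = 8 - 70 = -62
k: 10·(-14) - (-3)·4 = -140 - (-12) = -128
e × f = (7, -62, -128)
d · (e × f) = 11·7 + 9·(-62) + (-4)·(-128) = 77 - 558 + 512 = 31

31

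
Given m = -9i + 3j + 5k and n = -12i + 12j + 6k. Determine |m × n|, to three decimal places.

83.570

i: 3·6 - 5·12 = 18 - 60 = -42
j: 5·(-12) - (-9)·6 = -60 - (-54) = -6
k: (-9)·12 - 3·(-12) = -108 - (-36) = -72
m × n = (-42, -6, -72)
|m × n| = √((-42)² + (-6)² + (-72)²) = √6984 ≈ 83.5703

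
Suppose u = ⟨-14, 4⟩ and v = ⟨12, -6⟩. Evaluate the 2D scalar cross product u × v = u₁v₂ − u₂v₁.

36

(-14)·(-6) - 4·12 = 84 - 48 = 36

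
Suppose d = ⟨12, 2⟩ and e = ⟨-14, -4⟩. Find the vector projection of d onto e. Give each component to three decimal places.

d · e = 12·(-14) + 2·(-4) = -168 - 8 = -176
|e|² = 196 + 16 = 212
proj_e d = (-176/212) · (-14, -4) ≈ (11.623, 3.321)

(11.623, 3.321)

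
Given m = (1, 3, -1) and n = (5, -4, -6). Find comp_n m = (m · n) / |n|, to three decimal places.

m · n = 1·5 + 3·(-4) + (-1)·(-6) = 5 - 12 + 6 = -1
|n| = √(25 + 16 + 36) = √77 ≈ 8.7750
comp_n m = -1 / √77 ≈ -0.114

-0.114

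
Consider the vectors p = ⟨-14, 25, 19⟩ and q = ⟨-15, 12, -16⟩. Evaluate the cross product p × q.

i: 25·(-16) - 19·12 = -400 - 228 = -628
j: 19·(-15) - (-14)·(-16) = -285 - 224 = -509
k: (-14)·12 - 25·(-15) = -168 - (-375) = 207
p × q = (-628, -509, 207)

(-628, -509, 207)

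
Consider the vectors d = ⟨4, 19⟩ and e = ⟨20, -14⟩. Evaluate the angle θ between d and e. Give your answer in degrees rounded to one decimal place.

d · e = 4·20 + 19·(-14) = 80 - 266 = -186
|d|² = 16 + 361 = 377,  |d| = √377 ≈ 19.416488
|e|² = 400 + 196 = 596,  |e| = √596 ≈ 24.413111
cos θ = -186 / (19.416488 · 24.413111) ≈ -0.39239
θ = arccos(-0.39239) ≈ 113.1°

113.1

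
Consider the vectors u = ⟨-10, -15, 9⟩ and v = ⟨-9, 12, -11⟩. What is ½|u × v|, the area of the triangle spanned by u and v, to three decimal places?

161.829

i: (-15)·(-11) - 9·12 = 165 - 108 = 57
j: 9·(-9) - (-10)·(-11) = -81 - 110 = -191
k: (-10)·12 - (-15)·(-9) = -120 - 135 = -255
u × v = (57, -191, -255)
|u × v| = √(57² + (-191)² + (-255)²) = √104755 ≈ 323.6588
area = ½ · 323.6588 ≈ 161.829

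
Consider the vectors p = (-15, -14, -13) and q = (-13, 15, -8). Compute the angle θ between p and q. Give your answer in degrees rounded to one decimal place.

80.1

p · q = (-15)·(-13) + (-14)·15 + (-13)·(-8) = 195 - 210 + 104 = 89
|p|² = 225 + 196 + 169 = 590,  |p| = √590 ≈ 24.289916
|q|² = 169 + 225 + 64 = 458,  |q| = √458 ≈ 21.400935
cos θ = 89 / (24.289916 · 21.400935) ≈ 0.17121
θ = arccos(0.17121) ≈ 80.1°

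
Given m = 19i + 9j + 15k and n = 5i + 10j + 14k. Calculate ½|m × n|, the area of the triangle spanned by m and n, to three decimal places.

i: 9·14 - 15·10 = 126 - 150 = -24
j: 15·5 - 19·14 = 75 - 266 = -191
k: 19·10 - 9·5 = 190 - 45 = 145
m × n = (-24, -191, 145)
|m × n| = √((-24)² + (-191)² + 145²) = √58082 ≈ 241.0021
area = ½ · 241.0021 ≈ 120.501

120.501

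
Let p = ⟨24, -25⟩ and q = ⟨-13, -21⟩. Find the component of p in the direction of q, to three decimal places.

p · q = 24·(-13) + (-25)·(-21) = -312 + 525 = 213
|q| = √(169 + 441) = √610 ≈ 24.6982
comp_q p = 213 / √610 ≈ 8.624

8.624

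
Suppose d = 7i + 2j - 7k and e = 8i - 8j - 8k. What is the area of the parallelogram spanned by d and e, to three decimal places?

i: 2·(-8) - (-7)·(-8) = -16 - 56 = -72
j: (-7)·8 - 7·(-8) = -56 - (-56) = 0
k: 7·(-8) - 2·8 = -56 - 16 = -72
d × e = (-72, 0, -72)
|d × e| = √((-72)² + 0² + (-72)²) = √10368 ≈ 101.8234

101.823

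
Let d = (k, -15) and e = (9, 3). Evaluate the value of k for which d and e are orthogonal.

5

d · e = k·9 + (-15)·3 = -45 + 9k
Set equal to 0: 9k = 45, so k = 5.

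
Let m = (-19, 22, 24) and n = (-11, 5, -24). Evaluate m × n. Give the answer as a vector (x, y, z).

(-648, -720, 147)

i: 22·(-24) - 24·5 = -528 - 120 = -648
j: 24·(-11) - (-19)·(-24) = -264 - 456 = -720
k: (-19)·5 - 22·(-11) = -95 - (-242) = 147
m × n = (-648, -720, 147)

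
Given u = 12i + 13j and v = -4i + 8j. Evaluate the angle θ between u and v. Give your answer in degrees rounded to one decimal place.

69.3

u · v = 12·(-4) + 13·8 = -48 + 104 = 56
|u|² = 144 + 169 = 313,  |u| = √313 ≈ 17.691806
|v|² = 16 + 64 = 80,  |v| = √80 ≈ 8.944272
cos θ = 56 / (17.691806 · 8.944272) ≈ 0.35389
θ = arccos(0.35389) ≈ 69.3°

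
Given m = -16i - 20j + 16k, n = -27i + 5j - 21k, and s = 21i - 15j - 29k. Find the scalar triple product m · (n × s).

36640

n × s:
i: 5·(-29) - (-21)·(-15) = -145 - 315 = -460
j: (-21)·21 - (-27)·(-29) = -441 - 783 = -1224
k: (-27)·(-15) - 5·21 = 405 - 105 = 300
n × s = (-460, -1224, 300)
m · (n × s) = (-16)·(-460) + (-20)·(-1224) + 16·300 = 7360 + 24480 + 4800 = 36640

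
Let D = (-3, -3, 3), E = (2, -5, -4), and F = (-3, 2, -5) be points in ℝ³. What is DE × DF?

DE = (5, -2, -7)
DF = (0, 5, -8)
i: (-2)·(-8) - (-7)·5 = 16 - (-35) = 51
j: (-7)·0 - 5·(-8) = 0 - (-40) = 40
k: 5·5 - (-2)·0 = 25 - 0 = 25
DE × DF = (51, 40, 25)

(51, 40, 25)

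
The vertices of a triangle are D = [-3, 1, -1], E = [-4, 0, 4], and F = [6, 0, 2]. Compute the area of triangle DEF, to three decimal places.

24.536

DE = (-1, -1, 5),  DF = (9, -1, 3)
i: (-1)·3 - 5·(-1) = -3 - (-5) = 2
j: 5·9 - (-1)·3 = 45 - (-3) = 48
k: (-1)·(-1) - (-1)·9 = 1 - (-9) = 10
DE × DF = (2, 48, 10)
|DE × DF| = √2408 ≈ 49.0714
area = ½ · 49.0714 ≈ 24.536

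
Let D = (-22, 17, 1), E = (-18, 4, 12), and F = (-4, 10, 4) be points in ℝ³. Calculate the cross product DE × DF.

DE = (4, -13, 11)
DF = (18, -7, 3)
i: (-13)·3 - 11·(-7) = -39 - (-77) = 38
j: 11·18 - 4·3 = 198 - 12 = 186
k: 4·(-7) - (-13)·18 = -28 - (-234) = 206
DE × DF = (38, 186, 206)

(38, 186, 206)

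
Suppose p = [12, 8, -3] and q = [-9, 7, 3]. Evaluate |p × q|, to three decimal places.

162.610

i: 8·3 - (-3)·7 = 24 - (-21) = 45
j: (-3)·(-9) - 12·3 = 27 - 36 = -9
k: 12·7 - 8·(-9) = 84 - (-72) = 156
p × q = (45, -9, 156)
|p × q| = √(45² + (-9)² + 156²) = √26442 ≈ 162.6100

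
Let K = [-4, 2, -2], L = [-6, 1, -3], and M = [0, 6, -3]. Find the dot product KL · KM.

KL = L − K = (-2, -1, -1)
KM = M − K = (4, 4, -1)
KL · KM = (-2)·4 + (-1)·4 + (-1)·(-1) = -8 - 4 + 1 = -11

-11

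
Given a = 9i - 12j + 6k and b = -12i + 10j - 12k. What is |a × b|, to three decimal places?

106.151

i: (-12)·(-12) - 6·10 = 144 - 60 = 84
j: 6·(-12) - 9·(-12) = -72 - (-108) = 36
k: 9·10 - (-12)·(-12) = 90 - 144 = -54
a × b = (84, 36, -54)
|a × b| = √(84² + 36² + (-54)²) = √11268 ≈ 106.1508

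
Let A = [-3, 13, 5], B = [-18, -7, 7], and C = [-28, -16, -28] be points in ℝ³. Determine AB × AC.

(718, -545, -65)

AB = (-15, -20, 2)
AC = (-25, -29, -33)
i: (-20)·(-33) - 2·(-29) = 660 - (-58) = 718
j: 2·(-25) - (-15)·(-33) = -50 - 495 = -545
k: (-15)·(-29) - (-20)·(-25) = 435 - 500 = -65
AB × AC = (718, -545, -65)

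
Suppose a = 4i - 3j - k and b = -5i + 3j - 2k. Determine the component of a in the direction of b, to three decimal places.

a · b = 4·(-5) + (-3)·3 + (-1)·(-2) = -20 - 9 + 2 = -27
|b| = √(25 + 9 + 4) = √38 ≈ 6.1644
comp_b a = -27 / √38 ≈ -4.380

-4.380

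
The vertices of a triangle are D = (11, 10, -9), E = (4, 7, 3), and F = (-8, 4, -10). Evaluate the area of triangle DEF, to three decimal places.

123.567

DE = (-7, -3, 12),  DF = (-19, -6, -1)
i: (-3)·(-1) - 12·(-6) = 3 - (-72) = 75
j: 12·(-19) - (-7)·(-1) = -228 - 7 = -235
k: (-7)·(-6) - (-3)·(-19) = 42 - 57 = -15
DE × DF = (75, -235, -15)
|DE × DF| = √61075 ≈ 247.1336
area = ½ · 247.1336 ≈ 123.567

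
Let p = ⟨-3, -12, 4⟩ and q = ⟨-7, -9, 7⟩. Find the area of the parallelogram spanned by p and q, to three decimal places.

i: (-12)·7 - 4·(-9) = -84 - (-36) = -48
j: 4·(-7) - (-3)·7 = -28 - (-21) = -7
k: (-3)·(-9) - (-12)·(-7) = 27 - 84 = -57
p × q = (-48, -7, -57)
|p × q| = √((-48)² + (-7)² + (-57)²) = √5602 ≈ 74.8465

74.847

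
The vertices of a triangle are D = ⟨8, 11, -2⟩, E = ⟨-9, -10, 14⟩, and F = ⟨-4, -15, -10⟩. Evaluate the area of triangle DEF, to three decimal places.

348.116

DE = (-17, -21, 16),  DF = (-12, -26, -8)
i: (-21)·(-8) - 16·(-26) = 168 - (-416) = 584
j: 16·(-12) - (-17)·(-8) = -192 - 136 = -328
k: (-17)·(-26) - (-21)·(-12) = 442 - 252 = 190
DE × DF = (584, -328, 190)
|DE × DF| = √484740 ≈ 696.2327
area = ½ · 696.2327 ≈ 348.116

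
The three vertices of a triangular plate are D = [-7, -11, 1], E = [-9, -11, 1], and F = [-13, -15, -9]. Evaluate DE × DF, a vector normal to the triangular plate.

DE = (-2, 0, 0)
DF = (-6, -4, -10)
i: 0·(-10) - 0·(-4) = 0 - 0 = 0
j: 0·(-6) - (-2)·(-10) = 0 - 20 = -20
k: (-2)·(-4) - 0·(-6) = 8 - 0 = 8
DE × DF = (0, -20, 8)

(0, -20, 8)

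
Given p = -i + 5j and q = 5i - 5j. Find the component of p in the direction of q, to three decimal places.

p · q = (-1)·5 + 5·(-5) = -5 - 25 = -30
|q| = √(25 + 25) = √50 ≈ 7.0711
comp_q p = -30 / √50 ≈ -4.243

-4.243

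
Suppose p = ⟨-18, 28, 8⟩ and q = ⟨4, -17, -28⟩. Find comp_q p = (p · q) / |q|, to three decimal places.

-23.394

p · q = (-18)·4 + 28·(-17) + 8·(-28) = -72 - 476 - 224 = -772
|q| = √(16 + 289 + 784) = √1089 ≈ 33.0000
comp_q p = -772 / √1089 ≈ -23.394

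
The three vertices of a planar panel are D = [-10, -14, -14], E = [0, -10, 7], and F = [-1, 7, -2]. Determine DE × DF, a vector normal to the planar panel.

DE = (10, 4, 21)
DF = (9, 21, 12)
i: 4·12 - 21·21 = 48 - 441 = -393
j: 21·9 - 10·12 = 189 - 120 = 69
k: 10·21 - 4·9 = 210 - 36 = 174
DE × DF = (-393, 69, 174)

(-393, 69, 174)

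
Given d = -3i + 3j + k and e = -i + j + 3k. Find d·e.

9

d · e = (-3)·(-1) + 3·1 + 1·3 = 3 + 3 + 3 = 9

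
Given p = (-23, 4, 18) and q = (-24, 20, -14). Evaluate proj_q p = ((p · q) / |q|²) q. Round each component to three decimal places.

p · q = (-23)·(-24) + 4·20 + 18·(-14) = 552 + 80 - 252 = 380
|q|² = 576 + 400 + 196 = 1172
proj_q p = (380/1172) · (-24, 20, -14) ≈ (-7.782, 6.485, -4.539)

(-7.782, 6.485, -4.539)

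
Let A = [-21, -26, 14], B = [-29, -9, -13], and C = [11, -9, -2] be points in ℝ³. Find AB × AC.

(187, -992, -680)

AB = (-8, 17, -27)
AC = (32, 17, -16)
i: 17·(-16) - (-27)·17 = -272 - (-459) = 187
j: (-27)·32 - (-8)·(-16) = -864 - 128 = -992
k: (-8)·17 - 17·32 = -136 - 544 = -680
AB × AC = (187, -992, -680)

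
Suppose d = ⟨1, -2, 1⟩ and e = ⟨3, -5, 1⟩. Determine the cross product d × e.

(3, 2, 1)

i: (-2)·1 - 1·(-5) = -2 - (-5) = 3
j: 1·3 - 1·1 = 3 - 1 = 2
k: 1·(-5) - (-2)·3 = -5 - (-6) = 1
d × e = (3, 2, 1)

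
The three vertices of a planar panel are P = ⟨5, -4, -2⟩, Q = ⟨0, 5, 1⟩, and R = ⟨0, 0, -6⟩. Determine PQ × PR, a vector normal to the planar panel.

PQ = (-5, 9, 3)
PR = (-5, 4, -4)
i: 9·(-4) - 3·4 = -36 - 12 = -48
j: 3·(-5) - (-5)·(-4) = -15 - 20 = -35
k: (-5)·4 - 9·(-5) = -20 - (-45) = 25
PQ × PR = (-48, -35, 25)

(-48, -35, 25)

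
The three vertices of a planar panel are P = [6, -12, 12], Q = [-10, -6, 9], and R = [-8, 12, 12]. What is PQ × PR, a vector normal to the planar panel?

PQ = (-16, 6, -3)
PR = (-14, 24, 0)
i: 6·0 - (-3)·24 = 0 - (-72) = 72
j: (-3)·(-14) - (-16)·0 = 42 - 0 = 42
k: (-16)·24 - 6·(-14) = -384 - (-84) = -300
PQ × PR = (72, 42, -300)

(72, 42, -300)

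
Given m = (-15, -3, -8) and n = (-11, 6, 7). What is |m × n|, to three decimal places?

230.450

i: (-3)·7 - (-8)·6 = -21 - (-48) = 27
j: (-8)·(-11) - (-15)·7 = 88 - (-105) = 193
k: (-15)·6 - (-3)·(-11) = -90 - 33 = -123
m × n = (27, 193, -123)
|m × n| = √(27² + 193² + (-123)²) = √53107 ≈ 230.4496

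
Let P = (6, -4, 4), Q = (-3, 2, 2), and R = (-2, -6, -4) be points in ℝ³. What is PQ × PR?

PQ = (-9, 6, -2)
PR = (-8, -2, -8)
i: 6·(-8) - (-2)·(-2) = -48 - 4 = -52
j: (-2)·(-8) - (-9)·(-8) = 16 - 72 = -56
k: (-9)·(-2) - 6·(-8) = 18 - (-48) = 66
PQ × PR = (-52, -56, 66)

(-52, -56, 66)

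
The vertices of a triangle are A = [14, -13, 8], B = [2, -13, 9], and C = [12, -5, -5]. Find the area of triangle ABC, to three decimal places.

AB = (-12, 0, 1),  AC = (-2, 8, -13)
i: 0·(-13) - 1·8 = 0 - 8 = -8
j: 1·(-2) - (-12)·(-13) = -2 - 156 = -158
k: (-12)·8 - 0·(-2) = -96 - 0 = -96
AB × AC = (-8, -158, -96)
|AB × AC| = √34244 ≈ 185.0513
area = ½ · 185.0513 ≈ 92.526

92.526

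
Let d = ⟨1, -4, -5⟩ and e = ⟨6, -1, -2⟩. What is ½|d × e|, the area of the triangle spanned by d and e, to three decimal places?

i: (-4)·(-2) - (-5)·(-1) = 8 - 5 = 3
j: (-5)·6 - 1·(-2) = -30 - (-2) = -28
k: 1·(-1) - (-4)·6 = -1 - (-24) = 23
d × e = (3, -28, 23)
|d × e| = √(3² + (-28)² + 23²) = √1322 ≈ 36.3593
area = ½ · 36.3593 ≈ 18.180

18.180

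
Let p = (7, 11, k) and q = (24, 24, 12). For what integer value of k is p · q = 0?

-36

p · q = 7·24 + 11·24 + k·12 = 432 + 12k
Set equal to 0: 12k = -432, so k = -36.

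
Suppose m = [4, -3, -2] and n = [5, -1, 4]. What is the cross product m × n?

i: (-3)·4 - (-2)·(-1) = -12 - 2 = -14
j: (-2)·5 - 4·4 = -10 - 16 = -26
k: 4·(-1) - (-3)·5 = -4 - (-15) = 11
m × n = (-14, -26, 11)

(-14, -26, 11)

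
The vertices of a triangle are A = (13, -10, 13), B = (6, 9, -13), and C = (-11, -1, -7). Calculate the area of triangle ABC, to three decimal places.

320.164

AB = (-7, 19, -26),  AC = (-24, 9, -20)
i: 19·(-20) - (-26)·9 = -380 - (-234) = -146
j: (-26)·(-24) - (-7)·(-20) = 624 - 140 = 484
k: (-7)·9 - 19·(-24) = -63 - (-456) = 393
AB × AC = (-146, 484, 393)
|AB × AC| = √410021 ≈ 640.3288
area = ½ · 640.3288 ≈ 320.164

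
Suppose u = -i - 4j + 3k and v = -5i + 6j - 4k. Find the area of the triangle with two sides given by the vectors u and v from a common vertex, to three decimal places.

i: (-4)·(-4) - 3·6 = 16 - 18 = -2
j: 3·(-5) - (-1)·(-4) = -15 - 4 = -19
k: (-1)·6 - (-4)·(-5) = -6 - 20 = -26
u × v = (-2, -19, -26)
|u × v| = √((-2)² + (-19)² + (-26)²) = √1041 ≈ 32.2645
area = ½ · 32.2645 ≈ 16.132

16.132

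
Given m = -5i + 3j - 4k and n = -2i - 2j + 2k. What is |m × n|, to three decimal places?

i: 3·2 - (-4)·(-2) = 6 - 8 = -2
j: (-4)·(-2) - (-5)·2 = 8 - (-10) = 18
k: (-5)·(-2) - 3·(-2) = 10 - (-6) = 16
m × n = (-2, 18, 16)
|m × n| = √((-2)² + 18² + 16²) = √584 ≈ 24.1661

24.166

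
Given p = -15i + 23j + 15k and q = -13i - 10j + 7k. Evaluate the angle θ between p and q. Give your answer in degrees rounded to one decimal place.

p · q = (-15)·(-13) + 23·(-10) + 15·7 = 195 - 230 + 105 = 70
|p|² = 225 + 529 + 225 = 979,  |p| = √979 ≈ 31.288976
|q|² = 169 + 100 + 49 = 318,  |q| = √318 ≈ 17.832555
cos θ = 70 / (31.288976 · 17.832555) ≈ 0.12546
θ = arccos(0.12546) ≈ 82.8°

82.8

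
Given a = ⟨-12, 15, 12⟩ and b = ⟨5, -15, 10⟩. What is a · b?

-165

a · b = (-12)·5 + 15·(-15) + 12·10 = -60 - 225 + 120 = -165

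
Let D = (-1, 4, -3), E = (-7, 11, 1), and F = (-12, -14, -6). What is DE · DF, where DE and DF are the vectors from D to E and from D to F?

-72

DE = E − D = (-6, 7, 4)
DF = F − D = (-11, -18, -3)
DE · DF = (-6)·(-11) + 7·(-18) + 4·(-3) = 66 - 126 - 12 = -72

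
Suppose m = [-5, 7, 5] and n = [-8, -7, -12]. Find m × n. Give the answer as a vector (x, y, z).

(-49, -100, 91)

i: 7·(-12) - 5·(-7) = -84 - (-35) = -49
j: 5·(-8) - (-5)·(-12) = -40 - 60 = -100
k: (-5)·(-7) - 7·(-8) = 35 - (-56) = 91
m × n = (-49, -100, 91)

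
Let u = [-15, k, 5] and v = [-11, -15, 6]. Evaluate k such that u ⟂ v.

13

u · v = (-15)·(-11) + k·(-15) + 5·6 = 195 - 15k
Set equal to 0: -15k = -195, so k = 13.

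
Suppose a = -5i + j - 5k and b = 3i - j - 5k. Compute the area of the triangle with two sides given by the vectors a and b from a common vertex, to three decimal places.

20.640

i: 1·(-5) - (-5)·(-1) = -5 - 5 = -10
j: (-5)·3 - (-5)·(-5) = -15 - 25 = -40
k: (-5)·(-1) - 1·3 = 5 - 3 = 2
a × b = (-10, -40, 2)
|a × b| = √((-10)² + (-40)² + 2²) = √1704 ≈ 41.2795
area = ½ · 41.2795 ≈ 20.640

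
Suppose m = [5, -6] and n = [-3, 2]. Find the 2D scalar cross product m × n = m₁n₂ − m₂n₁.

-8

5·2 - (-6)·(-3) = 10 - 18 = -8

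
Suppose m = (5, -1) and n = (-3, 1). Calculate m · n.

-16

m · n = 5·(-3) + (-1)·1 = -15 - 1 = -16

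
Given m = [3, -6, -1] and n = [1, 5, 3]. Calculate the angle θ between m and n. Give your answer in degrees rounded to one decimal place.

m · n = 3·1 + (-6)·5 + (-1)·3 = 3 - 30 - 3 = -30
|m|² = 9 + 36 + 1 = 46,  |m| = √46 ≈ 6.782330
|n|² = 1 + 25 + 9 = 35,  |n| = √35 ≈ 5.916080
cos θ = -30 / (6.782330 · 5.916080) ≈ -0.74767
θ = arccos(-0.74767) ≈ 138.4°

138.4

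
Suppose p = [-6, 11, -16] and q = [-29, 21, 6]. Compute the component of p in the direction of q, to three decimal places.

p · q = (-6)·(-29) + 11·21 + (-16)·6 = 174 + 231 - 96 = 309
|q| = √(841 + 441 + 36) = √1318 ≈ 36.3043
comp_q p = 309 / √1318 ≈ 8.511

8.511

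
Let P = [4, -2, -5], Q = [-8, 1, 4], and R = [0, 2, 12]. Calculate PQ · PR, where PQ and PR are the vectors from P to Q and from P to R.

213

PQ = Q − P = (-12, 3, 9)
PR = R − P = (-4, 4, 17)
PQ · PR = (-12)·(-4) + 3·4 + 9·17 = 48 + 12 + 153 = 213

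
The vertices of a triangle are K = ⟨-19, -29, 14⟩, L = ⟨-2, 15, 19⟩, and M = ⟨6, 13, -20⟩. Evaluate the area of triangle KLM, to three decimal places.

KL = (17, 44, 5),  KM = (25, 42, -34)
i: 44·(-34) - 5·42 = -1496 - 210 = -1706
j: 5·25 - 17·(-34) = 125 - (-578) = 703
k: 17·42 - 44·25 = 714 - 1100 = -386
KL × KM = (-1706, 703, -386)
|KL × KM| = √3553641 ≈ 1885.1103
area = ½ · 1885.1103 ≈ 942.555

942.555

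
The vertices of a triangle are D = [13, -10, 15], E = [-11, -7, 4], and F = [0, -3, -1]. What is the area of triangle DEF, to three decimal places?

137.444

DE = (-24, 3, -11),  DF = (-13, 7, -16)
i: 3·(-16) - (-11)·7 = -48 - (-77) = 29
j: (-11)·(-13) - (-24)·(-16) = 143 - 384 = -241
k: (-24)·7 - 3·(-13) = -168 - (-39) = -129
DE × DF = (29, -241, -129)
|DE × DF| = √75563 ≈ 274.8872
area = ½ · 274.8872 ≈ 137.444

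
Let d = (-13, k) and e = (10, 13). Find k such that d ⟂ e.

10

d · e = (-13)·10 + k·13 = -130 + 13k
Set equal to 0: 13k = 130, so k = 10.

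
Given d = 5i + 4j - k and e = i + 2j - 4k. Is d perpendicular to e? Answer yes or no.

d · e = 5·1 + 4·2 + (-1)·(-4) = 5 + 8 + 4 = 17
Nonzero, so the vectors are not orthogonal.

no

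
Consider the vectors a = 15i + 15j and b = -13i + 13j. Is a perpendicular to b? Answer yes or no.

a · b = 15·(-13) + 15·13 = -195 + 195 = 0
Zero, so the vectors are orthogonal.

yes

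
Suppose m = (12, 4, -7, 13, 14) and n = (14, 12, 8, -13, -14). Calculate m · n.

m · n = 12·14 + 4·12 + (-7)·8 + 13·(-13) + 14·(-14) = 168 + 48 - 56 - 169 - 196 = -205

-205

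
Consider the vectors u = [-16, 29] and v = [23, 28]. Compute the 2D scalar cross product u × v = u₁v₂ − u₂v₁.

(-16)·28 - 29·23 = -448 - 667 = -1115

-1115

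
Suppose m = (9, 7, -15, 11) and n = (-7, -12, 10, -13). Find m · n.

m · n = 9·(-7) + 7·(-12) + (-15)·10 + 11·(-13) = -63 - 84 - 150 - 143 = -440

-440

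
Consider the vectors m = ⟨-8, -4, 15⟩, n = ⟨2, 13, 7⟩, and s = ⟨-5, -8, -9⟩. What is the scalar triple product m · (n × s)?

1291

n × s:
i: 13·(-9) - 7·(-8) = -117 - (-56) = -61
j: 7·(-5) - 2·(-9) = -35 - (-18) = -17
k: 2·(-8) - 13·(-5) = -16 - (-65) = 49
n × s = (-61, -17, 49)
m · (n × s) = (-8)·(-61) + (-4)·(-17) + 15·49 = 488 + 68 + 735 = 1291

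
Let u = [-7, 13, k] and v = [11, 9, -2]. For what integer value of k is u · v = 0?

u · v = (-7)·11 + 13·9 + k·(-2) = 40 - 2k
Set equal to 0: -2k = -40, so k = 20.

20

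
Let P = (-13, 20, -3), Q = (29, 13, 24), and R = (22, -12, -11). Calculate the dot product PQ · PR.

PQ = Q − P = (42, -7, 27)
PR = R − P = (35, -32, -8)
PQ · PR = 42·35 + (-7)·(-32) + 27·(-8) = 1470 + 224 - 216 = 1478

1478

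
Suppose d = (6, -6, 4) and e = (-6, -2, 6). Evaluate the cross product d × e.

(-28, -60, -48)

i: (-6)·6 - 4·(-2) = -36 - (-8) = -28
j: 4·(-6) - 6·6 = -24 - 36 = -60
k: 6·(-2) - (-6)·(-6) = -12 - 36 = -48
d × e = (-28, -60, -48)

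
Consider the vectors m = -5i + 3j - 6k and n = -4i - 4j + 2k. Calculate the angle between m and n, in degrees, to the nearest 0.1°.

94.6

m · n = (-5)·(-4) + 3·(-4) + (-6)·2 = 20 - 12 - 12 = -4
|m|² = 25 + 9 + 36 = 70,  |m| = √70 ≈ 8.366600
|n|² = 16 + 16 + 4 = 36,  |n| = √36 ≈ 6.000000
cos θ = -4 / (8.366600 · 6.000000) ≈ -0.07968
θ = arccos(-0.07968) ≈ 94.6°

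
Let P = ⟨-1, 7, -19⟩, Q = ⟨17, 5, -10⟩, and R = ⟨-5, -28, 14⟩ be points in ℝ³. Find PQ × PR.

PQ = (18, -2, 9)
PR = (-4, -35, 33)
i: (-2)·33 - 9·(-35) = -66 - (-315) = 249
j: 9·(-4) - 18·33 = -36 - 594 = -630
k: 18·(-35) - (-2)·(-4) = -630 - 8 = -638
PQ × PR = (249, -630, -638)

(249, -630, -638)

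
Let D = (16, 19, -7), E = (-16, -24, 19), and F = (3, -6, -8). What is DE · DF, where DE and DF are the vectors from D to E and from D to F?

1465

DE = E − D = (-32, -43, 26)
DF = F − D = (-13, -25, -1)
DE · DF = (-32)·(-13) + (-43)·(-25) + 26·(-1) = 416 + 1075 - 26 = 1465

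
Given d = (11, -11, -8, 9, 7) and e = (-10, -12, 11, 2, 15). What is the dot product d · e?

57

d · e = 11·(-10) + (-11)·(-12) + (-8)·11 + 9·2 + 7·15 = -110 + 132 - 88 + 18 + 105 = 57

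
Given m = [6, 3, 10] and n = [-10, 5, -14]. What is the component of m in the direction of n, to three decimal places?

-10.326

m · n = 6·(-10) + 3·5 + 10·(-14) = -60 + 15 - 140 = -185
|n| = √(100 + 25 + 196) = √321 ≈ 17.9165
comp_n m = -185 / √321 ≈ -10.326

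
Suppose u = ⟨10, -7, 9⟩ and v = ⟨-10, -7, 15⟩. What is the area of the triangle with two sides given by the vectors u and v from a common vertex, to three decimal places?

140.503

i: (-7)·15 - 9·(-7) = -105 - (-63) = -42
j: 9·(-10) - 10·15 = -90 - 150 = -240
k: 10·(-7) - (-7)·(-10) = -70 - 70 = -140
u × v = (-42, -240, -140)
|u × v| = √((-42)² + (-240)² + (-140)²) = √78964 ≈ 281.0053
area = ½ · 281.0053 ≈ 140.503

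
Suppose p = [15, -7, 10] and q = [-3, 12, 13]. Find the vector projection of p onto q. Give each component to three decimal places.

p · q = 15·(-3) + (-7)·12 + 10·13 = -45 - 84 + 130 = 1
|q|² = 9 + 144 + 169 = 322
proj_q p = (1/322) · (-3, 12, 13) ≈ (-0.009, 0.037, 0.040)

(-0.009, 0.037, 0.040)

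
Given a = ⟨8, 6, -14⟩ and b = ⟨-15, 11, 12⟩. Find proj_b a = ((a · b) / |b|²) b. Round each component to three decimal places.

(6.796, -4.984, -5.437)

a · b = 8·(-15) + 6·11 + (-14)·12 = -120 + 66 - 168 = -222
|b|² = 225 + 121 + 144 = 490
proj_b a = (-222/490) · (-15, 11, 12) ≈ (6.796, -4.984, -5.437)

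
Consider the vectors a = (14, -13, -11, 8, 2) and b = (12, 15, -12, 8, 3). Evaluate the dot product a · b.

a · b = 14·12 + (-13)·15 + (-11)·(-12) + 8·8 + 2·3 = 168 - 195 + 132 + 64 + 6 = 175

175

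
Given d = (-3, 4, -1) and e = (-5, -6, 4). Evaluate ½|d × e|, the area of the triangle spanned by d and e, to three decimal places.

i: 4·4 - (-1)·(-6) = 16 - 6 = 10
j: (-1)·(-5) - (-3)·4 = 5 - (-12) = 17
k: (-3)·(-6) - 4·(-5) = 18 - (-20) = 38
d × e = (10, 17, 38)
|d × e| = √(10² + 17² + 38²) = √1833 ≈ 42.8135
area = ½ · 42.8135 ≈ 21.407

21.407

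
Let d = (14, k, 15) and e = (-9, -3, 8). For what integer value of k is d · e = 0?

-2

d · e = 14·(-9) + k·(-3) + 15·8 = -6 - 3k
Set equal to 0: -3k = 6, so k = -2.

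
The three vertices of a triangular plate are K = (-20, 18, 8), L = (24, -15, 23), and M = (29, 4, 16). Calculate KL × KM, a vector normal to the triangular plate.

KL = (44, -33, 15)
KM = (49, -14, 8)
i: (-33)·8 - 15·(-14) = -264 - (-210) = -54
j: 15·49 - 44·8 = 735 - 352 = 383
k: 44·(-14) - (-33)·49 = -616 - (-1617) = 1001
KL × KM = (-54, 383, 1001)

(-54, 383, 1001)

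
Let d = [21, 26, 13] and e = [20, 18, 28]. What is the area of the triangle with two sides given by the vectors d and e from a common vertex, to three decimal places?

304.870

i: 26·28 - 13·18 = 728 - 234 = 494
j: 13·20 - 21·28 = 260 - 588 = -328
k: 21·18 - 26·20 = 378 - 520 = -142
d × e = (494, -328, -142)
|d × e| = √(494² + (-328)² + (-142)²) = √371784 ≈ 609.7409
area = ½ · 609.7409 ≈ 304.870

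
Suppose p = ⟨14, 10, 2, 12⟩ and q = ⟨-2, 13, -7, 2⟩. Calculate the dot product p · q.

112

p · q = 14·(-2) + 10·13 + 2·(-7) + 12·2 = -28 + 130 - 14 + 24 = 112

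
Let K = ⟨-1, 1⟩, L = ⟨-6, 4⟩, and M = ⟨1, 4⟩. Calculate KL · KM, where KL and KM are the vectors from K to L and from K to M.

-1

KL = L − K = (-5, 3)
KM = M − K = (2, 3)
KL · KM = (-5)·2 + 3·3 = -10 + 9 = -1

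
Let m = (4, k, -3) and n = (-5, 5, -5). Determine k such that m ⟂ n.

1

m · n = 4·(-5) + k·5 + (-3)·(-5) = -5 + 5k
Set equal to 0: 5k = 5, so k = 1.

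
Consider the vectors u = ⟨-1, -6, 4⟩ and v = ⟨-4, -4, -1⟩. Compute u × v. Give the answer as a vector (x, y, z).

(22, -17, -20)

i: (-6)·(-1) - 4·(-4) = 6 - (-16) = 22
j: 4·(-4) - (-1)·(-1) = -16 - 1 = -17
k: (-1)·(-4) - (-6)·(-4) = 4 - 24 = -20
u × v = (22, -17, -20)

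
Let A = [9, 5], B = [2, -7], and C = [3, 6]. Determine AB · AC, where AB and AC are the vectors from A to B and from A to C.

30

AB = B − A = (-7, -12)
AC = C − A = (-6, 1)
AB · AC = (-7)·(-6) + (-12)·1 = 42 - 12 = 30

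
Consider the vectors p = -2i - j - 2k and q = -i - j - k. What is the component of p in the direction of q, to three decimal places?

p · q = (-2)·(-1) + (-1)·(-1) + (-2)·(-1) = 2 + 1 + 2 = 5
|q| = √(1 + 1 + 1) = √3 ≈ 1.7321
comp_q p = 5 / √3 ≈ 2.887

2.887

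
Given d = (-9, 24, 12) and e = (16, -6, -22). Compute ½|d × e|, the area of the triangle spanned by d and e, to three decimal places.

i: 24·(-22) - 12·(-6) = -528 - (-72) = -456
j: 12·16 - (-9)·(-22) = 192 - 198 = -6
k: (-9)·(-6) - 24·16 = 54 - 384 = -330
d × e = (-456, -6, -330)
|d × e| = √((-456)² + (-6)² + (-330)²) = √316872 ≈ 562.9138
area = ½ · 562.9138 ≈ 281.457

281.457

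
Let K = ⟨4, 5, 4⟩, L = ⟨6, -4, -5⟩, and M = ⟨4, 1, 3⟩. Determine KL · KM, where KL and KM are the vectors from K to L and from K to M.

KL = L − K = (2, -9, -9)
KM = M − K = (0, -4, -1)
KL · KM = 2·0 + (-9)·(-4) + (-9)·(-1) = 0 + 36 + 9 = 45

45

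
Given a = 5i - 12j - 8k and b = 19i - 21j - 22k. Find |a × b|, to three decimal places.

161.583

i: (-12)·(-22) - (-8)·(-21) = 264 - 168 = 96
j: (-8)·19 - 5·(-22) = -152 - (-110) = -42
k: 5·(-21) - (-12)·19 = -105 - (-228) = 123
a × b = (96, -42, 123)
|a × b| = √(96² + (-42)² + 123²) = √26109 ≈ 161.5828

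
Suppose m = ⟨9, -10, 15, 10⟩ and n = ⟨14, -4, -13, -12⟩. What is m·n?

-149

m · n = 9·14 + (-10)·(-4) + 15·(-13) + 10·(-12) = 126 + 40 - 195 - 120 = -149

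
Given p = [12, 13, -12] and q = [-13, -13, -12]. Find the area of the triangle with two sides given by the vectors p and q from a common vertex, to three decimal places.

216.514

i: 13·(-12) - (-12)·(-13) = -156 - 156 = -312
j: (-12)·(-13) - 12·(-12) = 156 - (-144) = 300
k: 12·(-13) - 13·(-13) = -156 - (-169) = 13
p × q = (-312, 300, 13)
|p × q| = √((-312)² + 300² + 13²) = √187513 ≈ 433.0277
area = ½ · 433.0277 ≈ 216.514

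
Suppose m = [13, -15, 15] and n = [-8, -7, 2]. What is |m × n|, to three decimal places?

i: (-15)·2 - 15·(-7) = -30 - (-105) = 75
j: 15·(-8) - 13·2 = -120 - 26 = -146
k: 13·(-7) - (-15)·(-8) = -91 - 120 = -211
m × n = (75, -146, -211)
|m × n| = √(75² + (-146)² + (-211)²) = √71462 ≈ 267.3238

267.324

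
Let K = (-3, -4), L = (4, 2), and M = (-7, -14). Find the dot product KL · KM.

-88

KL = L − K = (7, 6)
KM = M − K = (-4, -10)
KL · KM = 7·(-4) + 6·(-10) = -28 - 60 = -88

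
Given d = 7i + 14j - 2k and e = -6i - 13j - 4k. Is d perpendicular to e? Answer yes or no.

d · e = 7·(-6) + 14·(-13) + (-2)·(-4) = -42 - 182 + 8 = -216
Nonzero, so the vectors are not orthogonal.

no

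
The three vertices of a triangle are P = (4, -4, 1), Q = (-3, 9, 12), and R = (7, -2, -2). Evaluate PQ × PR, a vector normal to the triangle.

(-61, 12, -53)

PQ = (-7, 13, 11)
PR = (3, 2, -3)
i: 13·(-3) - 11·2 = -39 - 22 = -61
j: 11·3 - (-7)·(-3) = 33 - 21 = 12
k: (-7)·2 - 13·3 = -14 - 39 = -53
PQ × PR = (-61, 12, -53)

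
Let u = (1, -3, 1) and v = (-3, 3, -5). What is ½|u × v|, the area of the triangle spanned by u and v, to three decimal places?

i: (-3)·(-5) - 1·3 = 15 - 3 = 12
j: 1·(-3) - 1·(-5) = -3 - (-5) = 2
k: 1·3 - (-3)·(-3) = 3 - 9 = -6
u × v = (12, 2, -6)
|u × v| = √(12² + 2² + (-6)²) = √184 ≈ 13.5647
area = ½ · 13.5647 ≈ 6.782

6.782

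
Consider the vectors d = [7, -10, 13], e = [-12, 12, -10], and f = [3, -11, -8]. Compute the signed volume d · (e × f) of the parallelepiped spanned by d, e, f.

1066

e × f:
i: 12·(-8) - (-10)·(-11) = -96 - 110 = -206
j: (-10)·3 - (-12)·(-8) = -30 - 96 = -126
k: (-12)·(-11) - 12·3 = 132 - 36 = 96
e × f = (-206, -126, 96)
d · (e × f) = 7·(-206) + (-10)·(-126) + 13·96 = -1442 + 1260 + 1248 = 1066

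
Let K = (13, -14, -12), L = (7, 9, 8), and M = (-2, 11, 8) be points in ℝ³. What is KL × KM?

(-40, -180, 195)

KL = (-6, 23, 20)
KM = (-15, 25, 20)
i: 23·20 - 20·25 = 460 - 500 = -40
j: 20·(-15) - (-6)·20 = -300 - (-120) = -180
k: (-6)·25 - 23·(-15) = -150 - (-345) = 195
KL × KM = (-40, -180, 195)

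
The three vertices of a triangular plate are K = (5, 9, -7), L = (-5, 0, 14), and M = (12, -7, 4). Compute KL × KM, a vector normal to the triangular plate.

(237, 257, 223)

KL = (-10, -9, 21)
KM = (7, -16, 11)
i: (-9)·11 - 21·(-16) = -99 - (-336) = 237
j: 21·7 - (-10)·11 = 147 - (-110) = 257
k: (-10)·(-16) - (-9)·7 = 160 - (-63) = 223
KL × KM = (237, 257, 223)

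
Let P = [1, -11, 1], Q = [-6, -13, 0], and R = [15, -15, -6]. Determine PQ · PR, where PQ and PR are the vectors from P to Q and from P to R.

PQ = Q − P = (-7, -2, -1)
PR = R − P = (14, -4, -7)
PQ · PR = (-7)·14 + (-2)·(-4) + (-1)·(-7) = -98 + 8 + 7 = -83

-83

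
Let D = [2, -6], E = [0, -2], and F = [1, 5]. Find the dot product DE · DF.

46

DE = E − D = (-2, 4)
DF = F − D = (-1, 11)
DE · DF = (-2)·(-1) + 4·11 = 2 + 44 = 46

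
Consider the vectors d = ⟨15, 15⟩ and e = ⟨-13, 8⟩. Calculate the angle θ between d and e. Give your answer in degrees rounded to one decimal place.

d · e = 15·(-13) + 15·8 = -195 + 120 = -75
|d|² = 225 + 225 = 450,  |d| = √450 ≈ 21.213203
|e|² = 169 + 64 = 233,  |e| = √233 ≈ 15.264338
cos θ = -75 / (21.213203 · 15.264338) ≈ -0.23162
θ = arccos(-0.23162) ≈ 103.4°

103.4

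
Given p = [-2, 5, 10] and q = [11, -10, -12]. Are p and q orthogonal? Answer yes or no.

no

p · q = (-2)·11 + 5·(-10) + 10·(-12) = -22 - 50 - 120 = -192
Nonzero, so the vectors are not orthogonal.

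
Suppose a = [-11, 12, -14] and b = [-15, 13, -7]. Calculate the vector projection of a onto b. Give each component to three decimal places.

(-14.187, 12.296, -6.621)

a · b = (-11)·(-15) + 12·13 + (-14)·(-7) = 165 + 156 + 98 = 419
|b|² = 225 + 169 + 49 = 443
proj_b a = (419/443) · (-15, 13, -7) ≈ (-14.187, 12.296, -6.621)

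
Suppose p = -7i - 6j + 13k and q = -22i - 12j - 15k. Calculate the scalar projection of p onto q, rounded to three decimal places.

p · q = (-7)·(-22) + (-6)·(-12) + 13·(-15) = 154 + 72 - 195 = 31
|q| = √(484 + 144 + 225) = √853 ≈ 29.2062
comp_q p = 31 / √853 ≈ 1.061

1.061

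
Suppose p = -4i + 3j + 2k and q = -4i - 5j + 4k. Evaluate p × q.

(22, 8, 32)

i: 3·4 - 2·(-5) = 12 - (-10) = 22
j: 2·(-4) - (-4)·4 = -8 - (-16) = 8
k: (-4)·(-5) - 3·(-4) = 20 - (-12) = 32
p × q = (22, 8, 32)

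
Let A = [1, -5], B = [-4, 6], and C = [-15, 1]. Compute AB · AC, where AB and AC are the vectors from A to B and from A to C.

AB = B − A = (-5, 11)
AC = C − A = (-16, 6)
AB · AC = (-5)·(-16) + 11·6 = 80 + 66 = 146

146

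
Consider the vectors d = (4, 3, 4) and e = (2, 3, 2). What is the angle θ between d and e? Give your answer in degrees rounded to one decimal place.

d · e = 4·2 + 3·3 + 4·2 = 8 + 9 + 8 = 25
|d|² = 16 + 9 + 16 = 41,  |d| = √41 ≈ 6.403124
|e|² = 4 + 9 + 4 = 17,  |e| = √17 ≈ 4.123106
cos θ = 25 / (6.403124 · 4.123106) ≈ 0.94694
θ = arccos(0.94694) ≈ 18.7°

18.7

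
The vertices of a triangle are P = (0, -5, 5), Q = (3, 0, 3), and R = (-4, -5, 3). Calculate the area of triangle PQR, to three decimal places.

13.191

PQ = (3, 5, -2),  PR = (-4, 0, -2)
i: 5·(-2) - (-2)·0 = -10 - 0 = -10
j: (-2)·(-4) - 3·(-2) = 8 - (-6) = 14
k: 3·0 - 5·(-4) = 0 - (-20) = 20
PQ × PR = (-10, 14, 20)
|PQ × PR| = √696 ≈ 26.3818
area = ½ · 26.3818 ≈ 13.191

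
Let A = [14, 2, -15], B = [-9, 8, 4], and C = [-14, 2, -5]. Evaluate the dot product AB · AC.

AB = B − A = (-23, 6, 19)
AC = C − A = (-28, 0, 10)
AB · AC = (-23)·(-28) + 6·0 + 19·10 = 644 + 0 + 190 = 834

834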